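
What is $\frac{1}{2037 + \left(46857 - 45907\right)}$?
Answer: $\frac{1}{2987} \approx 0.00033478$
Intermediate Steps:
$\frac{1}{2037 + \left(46857 - 45907\right)} = \frac{1}{2037 + 950} = \frac{1}{2987}$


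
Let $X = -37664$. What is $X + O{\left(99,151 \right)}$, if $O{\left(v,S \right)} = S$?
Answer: $-37513$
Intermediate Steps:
$X + O{\left(99,151 \right)} = -37664 + 151 = -37513$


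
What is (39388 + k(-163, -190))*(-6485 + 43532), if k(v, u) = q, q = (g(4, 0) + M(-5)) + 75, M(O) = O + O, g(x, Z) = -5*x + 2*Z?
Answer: 1460874351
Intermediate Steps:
M(O) = 2*O
q = 45 (q = ((-5*4 + 2*0) + 2*(-5)) + 75 = ((-20 + 0) - 10) + 75 = (-20 - 10) + 75 = -30 + 75 = 45)
k(v, u) = 45
(39388 + k(-163, -190))*(-6485 + 43532) = (39388 + 45)*(-6485 + 43532) = 39433*37047 = 1460874351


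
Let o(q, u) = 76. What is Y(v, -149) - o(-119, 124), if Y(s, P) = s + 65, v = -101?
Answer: -112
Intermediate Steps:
Y(s, P) = 65 + s
Y(v, -149) - o(-119, 124) = (65 - 101) - 1*76 = -36 - 76 = -112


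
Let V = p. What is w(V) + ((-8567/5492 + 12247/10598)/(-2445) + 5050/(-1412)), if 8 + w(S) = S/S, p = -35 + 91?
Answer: -265651747439347/25117592883180 ≈ -10.576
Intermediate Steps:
p = 56
V = 56
w(S) = -7 (w(S) = -8 + S/S = -8 + 1 = -7)
w(V) + ((-8567/5492 + 12247/10598)/(-2445) + 5050/(-1412)) = -7 + ((-8567/5492 + 12247/10598)/(-2445) + 5050/(-1412)) = -7 + ((-8567*1/5492 + 12247*(1/10598))*(-1/2445) + 5050*(-1/1412)) = -7 + ((-8567/5492 + 12247/10598)*(-1/2445) - 2525/706) = -7 + (-11766271/29102108*(-1/2445) - 2525/706) = -7 + (11766271/71154654060 - 2525/706) = -7 - 89828597257087/25117592883180 = -265651747439347/25117592883180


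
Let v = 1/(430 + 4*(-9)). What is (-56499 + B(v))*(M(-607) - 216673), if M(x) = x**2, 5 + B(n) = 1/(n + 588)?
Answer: -1986816260317248/231673 ≈ -8.5760e+9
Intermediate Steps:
v = 1/394 (v = 1/(430 - 36) = 1/394 ≈ 0.0025381)
B(n) = -5 + 1/(588 + n) (B(n) = -5 + 1/(n + 588) = -5 + 1/(588 + n))
(-56499 + B(v))*(M(-607) - 216673) = (-56499 + (-2939 - 5*1/394)/(588 + 1/394))*((-607)**2 - 216673) = (-56499 + (-2939 - 5/394)/(231673/394))*(368449 - 216673) = (-56499 + (394/231673)*(-1157971/394))*151776 = (-56499 - 1157971/231673)*151776 = -13090450798/231673*151776 = -1986816260317248/231673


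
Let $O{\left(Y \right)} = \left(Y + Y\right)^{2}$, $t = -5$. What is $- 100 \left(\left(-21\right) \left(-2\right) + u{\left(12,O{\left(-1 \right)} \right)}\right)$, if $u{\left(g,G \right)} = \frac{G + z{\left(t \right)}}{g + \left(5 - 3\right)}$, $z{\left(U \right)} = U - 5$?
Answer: $- \frac{29100}{7} \approx -4157.1$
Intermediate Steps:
$O{\left(Y \right)} = 4 Y^{2}$ ($O{\left(Y \right)} = \left(2 Y\right)^{2} = 4 Y^{2}$)
$z{\left(U \right)} = -5 + U$
$u{\left(g,G \right)} = \frac{-10 + G}{2 + g}$ ($u{\left(g,G \right)} = \frac{G - 10}{g + \left(5 - 3\right)} = \frac{-10 + G}{g + 2} = \frac{-10 + G}{2 + g}$)
$- 100 \left(\left(-21\right) \left(-2\right) + u{\left(12,O{\left(-1 \right)} \right)}\right) = - 100 \left(\left(-21\right) \left(-2\right) + \frac{-10 + 4 \left(-1\right)^{2}}{2 + 12}\right) = - 100 \left(42 + \frac{-10 + 4 \cdot 1}{14}\right) = - 100 \left(42 + \frac{-10 + 4}{14}\right) = - 100 \left(42 + \frac{1}{14} \left(-6\right)\right) = - 100 \left(42 - \frac{3}{7}\right) = \left(-100\right) \frac{291}{7} = - \frac{29100}{7}$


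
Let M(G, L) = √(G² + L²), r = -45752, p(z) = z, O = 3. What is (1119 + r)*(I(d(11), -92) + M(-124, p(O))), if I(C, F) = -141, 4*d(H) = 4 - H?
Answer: 6293253 - 44633*√15385 ≈ 7.5714e+5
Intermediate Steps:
d(H) = 1 - H/4 (d(H) = (4 - H)/4 = 1 - H/4)
(1119 + r)*(I(d(11), -92) + M(-124, p(O))) = (1119 - 45752)*(-141 + √((-124)² + 3²)) = -44633*(-141 + √(15376 + 9)) = -44633*(-141 + √15385) = 6293253 - 44633*√15385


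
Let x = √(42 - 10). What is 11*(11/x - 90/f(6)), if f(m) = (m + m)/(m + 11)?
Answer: -2805/2 + 121*√2/8 ≈ -1381.1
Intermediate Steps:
x = 4*√2 (x = √32 = 4*√2 ≈ 5.6569)
f(m) = 2*m/(11 + m) (f(m) = (2*m)/(11 + m) = 2*m/(11 + m))
11*(11/x - 90/f(6)) = 11*(11/((4*√2)) - 90/(2*6/(11 + 6))) = 11*(11*(√2/8) - 90/(2*6/17)) = 11*(11*√2/8 - 90/(2*6*(1/17))) = 11*(11*√2/8 - 90/12/17) = 11*(11*√2/8 - 90*17/12) = 11*(11*√2/8 - 255/2) = 11*(-255/2 + 11*√2/8) = -2805/2 + 121*√2/8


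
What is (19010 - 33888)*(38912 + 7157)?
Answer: -685414582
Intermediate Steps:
(19010 - 33888)*(38912 + 7157) = -14878*46069 = -685414582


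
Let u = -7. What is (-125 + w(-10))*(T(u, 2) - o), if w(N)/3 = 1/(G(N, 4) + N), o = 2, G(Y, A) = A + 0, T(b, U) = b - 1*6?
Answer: 3765/2 ≈ 1882.5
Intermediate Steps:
T(b, U) = -6 + b (T(b, U) = b - 6 = -6 + b)
G(Y, A) = A
w(N) = 3/(4 + N)
(-125 + w(-10))*(T(u, 2) - o) = (-125 + 3/(4 - 10))*((-6 - 7) - 1*2) = (-125 + 3/(-6))*(-13 - 2) = (-125 + 3*(-⅙))*(-15) = (-125 - ½)*(-15) = -251/2*(-15) = 3765/2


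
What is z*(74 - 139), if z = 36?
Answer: -2340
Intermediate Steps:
z*(74 - 139) = 36*(74 - 139) = 36*(-65) = -2340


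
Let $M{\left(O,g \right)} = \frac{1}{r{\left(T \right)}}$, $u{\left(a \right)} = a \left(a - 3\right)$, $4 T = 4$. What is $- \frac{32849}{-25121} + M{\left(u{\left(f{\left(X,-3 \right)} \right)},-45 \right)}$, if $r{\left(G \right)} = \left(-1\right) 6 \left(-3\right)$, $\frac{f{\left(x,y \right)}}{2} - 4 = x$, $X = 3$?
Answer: $\frac{616403}{452178} \approx 1.3632$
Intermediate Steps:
$T = 1$ ($T = \frac{1}{4} \cdot 4 = 1$)
$f{\left(x,y \right)} = 8 + 2 x$
$u{\left(a \right)} = a \left(-3 + a\right)$
$r{\left(G \right)} = 18$ ($r{\left(G \right)} = \left(-6\right) \left(-3\right) = 18$)
$M{\left(O,g \right)} = \frac{1}{18}$
$- \frac{32849}{-25121} + M{\left(u{\left(f{\left(X,-3 \right)} \right)},-45 \right)} = - \frac{32849}{-25121} + \frac{1}{18} = \left(-32849\right) \left(- \frac{1}{25121}\right) + \frac{1}{18} = \frac{32849}{25121} + \frac{1}{18} = \frac{616403}{452178}$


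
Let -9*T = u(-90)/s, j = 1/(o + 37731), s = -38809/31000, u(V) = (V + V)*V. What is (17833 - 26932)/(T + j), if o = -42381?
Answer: -1642022373150/259469961191 ≈ -6.3284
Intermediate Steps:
u(V) = 2*V² (u(V) = (2*V)*V = 2*V²)
s = -38809/31000 (s = -38809*1/31000 = -38809/31000 ≈ -1.2519)
j = -1/4650 (j = 1/(-42381 + 37731) = 1/(-4650) = -1/4650 ≈ -0.00021505)
T = 55800000/38809 (T = -2*(-90)²/(9*(-38809/31000)) = -2*8100*(-31000)/(9*38809) = -1800*(-31000)/38809 = -⅑*(-502200000/38809) = 55800000/38809 ≈ 1437.8)
(17833 - 26932)/(T + j) = (17833 - 26932)/(55800000/38809 - 1/4650) = -9099/259469961191/180461850 = -9099*180461850/259469961191 = -1642022373150/259469961191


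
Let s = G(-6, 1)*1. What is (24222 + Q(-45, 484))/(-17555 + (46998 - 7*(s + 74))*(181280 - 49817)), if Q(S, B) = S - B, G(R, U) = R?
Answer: 23693/6115904131 ≈ 3.8740e-6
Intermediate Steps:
s = -6 (s = -6*1 = -6)
(24222 + Q(-45, 484))/(-17555 + (46998 - 7*(s + 74))*(181280 - 49817)) = (24222 + (-45 - 1*484))/(-17555 + (46998 - 7*(-6 + 74))*(181280 - 49817)) = (24222 + (-45 - 484))/(-17555 + (46998 - 7*68)*131463) = (24222 - 529)/(-17555 + (46998 - 476)*131463) = 23693/(-17555 + 46522*131463) = 23693/(-17555 + 6115921686) = 23693/6115904131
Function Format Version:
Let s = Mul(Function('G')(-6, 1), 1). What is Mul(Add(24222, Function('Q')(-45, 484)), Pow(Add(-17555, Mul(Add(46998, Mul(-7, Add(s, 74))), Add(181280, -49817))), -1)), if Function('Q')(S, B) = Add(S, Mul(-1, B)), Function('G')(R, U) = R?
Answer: Rational(23693, 6115904131) ≈ 3.8740e-6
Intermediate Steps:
s = -6 (s = Mul(-6, 1) = -6)
Mul(Add(24222, Function('Q')(-45, 484)), Pow(Add(-17555, Mul(Add(46998, Mul(-7, Add(s, 74))), Add(181280, -49817))), -1)) = Mul(Add(24222, Add(-45, Mul(-1, 484))), Pow(Add(-17555, Mul(Add(46998, Mul(-7, Add(-6, 74))), Add(181280, -49817))), -1)) = Mul(Add(24222, Add(-45, -484)), Pow(Add(-17555, Mul(Add(46998, Mul(-7, 68)), 131463)), -1)) = Mul(Add(24222, -529), Pow(Add(-17555, Mul(Add(46998, -476), 131463)), -1)) = Mul(23693, Pow(Add(-17555, Mul(46522, 131463)), -1)) = Mul(23693, Pow(Add(-17555, 6115921686), -1)) = Mul(23693, Pow(6115904131, -1)) = Mul(23693, Rational(1, 6115904131)) = Rational(23693, 6115904131)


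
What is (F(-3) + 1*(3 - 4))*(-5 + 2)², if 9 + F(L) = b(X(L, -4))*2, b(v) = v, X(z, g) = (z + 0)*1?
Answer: -144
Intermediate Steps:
X(z, g) = z (X(z, g) = z*1 = z)
F(L) = -9 + 2*L (F(L) = -9 + L*2 = -9 + 2*L)
(F(-3) + 1*(3 - 4))*(-5 + 2)² = ((-9 + 2*(-3)) + 1*(3 - 4))*(-5 + 2)² = ((-9 - 6) + 1*(-1))*(-3)² = (-15 - 1)*9 = -16*9 = -144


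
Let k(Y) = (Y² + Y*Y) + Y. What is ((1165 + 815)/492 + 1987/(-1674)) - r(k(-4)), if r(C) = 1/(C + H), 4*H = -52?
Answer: 950837/343170 ≈ 2.7707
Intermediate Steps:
H = -13 (H = (¼)*(-52) = -13)
k(Y) = Y + 2*Y² (k(Y) = (Y² + Y²) + Y = 2*Y² + Y = Y + 2*Y²)
r(C) = 1/(-13 + C) (r(C) = 1/(C - 13) = 1/(-13 + C))
((1165 + 815)/492 + 1987/(-1674)) - r(k(-4)) = ((1165 + 815)/492 + 1987/(-1674)) - 1/(-13 - 4*(1 + 2*(-4))) = (1980*(1/492) + 1987*(-1/1674)) - 1/(-13 - 4*(1 - 8)) = (165/41 - 1987/1674) - 1/(-13 - 4*(-7)) = 194743/68634 - 1/(-13 + 28) = 194743/68634 - 1/15 = 950837/343170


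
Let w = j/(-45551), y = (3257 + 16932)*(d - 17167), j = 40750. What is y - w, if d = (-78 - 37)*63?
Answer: -22449986500518/45551 ≈ -4.9285e+8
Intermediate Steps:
d = -7245 (d = -115*63 = -7245)
y = -492853868 (y = (3257 + 16932)*(-7245 - 17167) = 20189*(-24412) = -492853868)
w = -40750/45551 (w = 40750/(-45551) = 40750*(-1/45551) = -40750/45551 ≈ -0.89460)
y - w = -492853868 - 1*(-40750/45551) = -492853868 + 40750/45551 = -22449986500518/45551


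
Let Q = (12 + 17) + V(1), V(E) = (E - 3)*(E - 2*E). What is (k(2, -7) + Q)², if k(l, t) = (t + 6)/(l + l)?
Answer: 15129/16 ≈ 945.56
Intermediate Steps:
V(E) = -E*(-3 + E) (V(E) = (-3 + E)*(-E) = -E*(-3 + E))
k(l, t) = (6 + t)/(2*l) (k(l, t) = (6 + t)/((2*l)) = (6 + t)*(1/(2*l)) = (6 + t)/(2*l))
Q = 31 (Q = (12 + 17) + 1*(3 - 1*1) = 29 + 1*(3 - 1) = 29 + 1*2 = 29 + 2 = 31)
(k(2, -7) + Q)² = ((½)*(6 - 7)/2 + 31)² = ((½)*(½)*(-1) + 31)² = (-¼ + 31)² = (123/4)² = 15129/16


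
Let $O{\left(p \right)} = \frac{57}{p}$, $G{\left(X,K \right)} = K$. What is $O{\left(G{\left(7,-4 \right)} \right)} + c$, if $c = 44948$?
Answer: $\frac{179735}{4} \approx 44934.0$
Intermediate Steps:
$O{\left(G{\left(7,-4 \right)} \right)} + c = \frac{57}{-4} + 44948 = 57 \left(- \frac{1}{4}\right) + 44948 = - \frac{57}{4} + 44948 = \frac{179735}{4}$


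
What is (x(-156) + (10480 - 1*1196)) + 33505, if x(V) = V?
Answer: 42633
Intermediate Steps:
(x(-156) + (10480 - 1*1196)) + 33505 = (-156 + (10480 - 1*1196)) + 33505 = (-156 + (10480 - 1196)) + 33505 = (-156 + 9284) + 33505 = 9128 + 33505 = 42633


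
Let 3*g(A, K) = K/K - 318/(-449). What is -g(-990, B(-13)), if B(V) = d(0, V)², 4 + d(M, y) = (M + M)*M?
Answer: -767/1347 ≈ -0.56941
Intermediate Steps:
d(M, y) = -4 + 2*M² (d(M, y) = -4 + (M + M)*M = -4 + (2*M)*M = -4 + 2*M²)
B(V) = 16 (B(V) = (-4 + 2*0²)² = (-4 + 2*0)² = (-4 + 0)² = (-4)² = 16)
g(A, K) = 767/1347 (g(A, K) = (K/K - 318/(-449))/3 = (1 - 318*(-1/449))/3 = (1 + 318/449)/3 = (⅓)*(767/449) = 767/1347)
-g(-990, B(-13)) = -1*767/1347 = -767/1347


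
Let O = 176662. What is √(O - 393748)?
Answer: I*√217086 ≈ 465.92*I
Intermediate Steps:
√(O - 393748) = √(176662 - 393748) = √(-217086) = I*√217086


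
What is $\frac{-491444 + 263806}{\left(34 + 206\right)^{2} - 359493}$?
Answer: $\frac{227638}{301893} \approx 0.75403$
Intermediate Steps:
$\frac{-491444 + 263806}{\left(34 + 206\right)^{2} - 359493} = - \frac{227638}{240^{2} - 359493} = - \frac{227638}{57600 - 359493} = - \frac{227638}{-301893} = \left(-227638\right) \left(- \frac{1}{301893}\right) = \frac{227638}{301893}$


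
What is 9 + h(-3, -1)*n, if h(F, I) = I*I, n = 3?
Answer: 12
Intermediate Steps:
h(F, I) = I²
9 + h(-3, -1)*n = 9 + (-1)²*3 = 9 + 1*3 = 9 + 3 = 12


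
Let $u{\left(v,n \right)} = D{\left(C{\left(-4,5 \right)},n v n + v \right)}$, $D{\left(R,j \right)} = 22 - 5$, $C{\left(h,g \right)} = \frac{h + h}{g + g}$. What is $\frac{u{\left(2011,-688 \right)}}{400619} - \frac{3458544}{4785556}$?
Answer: $- \frac{346369271071}{479296164791} \approx -0.72266$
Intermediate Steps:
$C{\left(h,g \right)} = \frac{h}{g}$ ($C{\left(h,g \right)} = \frac{2 h}{2 g} = 2 h \frac{1}{2 g} = \frac{h}{g}$)
$D{\left(R,j \right)} = 17$ ($D{\left(R,j \right)} = 22 - 5 = 17$)
$u{\left(v,n \right)} = 17$
$\frac{u{\left(2011,-688 \right)}}{400619} - \frac{3458544}{4785556} = \frac{17}{400619} - \frac{3458544}{4785556} = 17 \cdot \frac{1}{400619} - \frac{864636}{1196389} = \frac{17}{400619} - \frac{864636}{1196389} = - \frac{346369271071}{479296164791}$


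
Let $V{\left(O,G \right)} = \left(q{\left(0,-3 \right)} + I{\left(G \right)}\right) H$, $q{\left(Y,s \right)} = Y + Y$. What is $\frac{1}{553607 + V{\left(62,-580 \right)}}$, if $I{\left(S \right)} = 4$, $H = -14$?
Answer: $\frac{1}{553551} \approx 1.8065 \cdot 10^{-6}$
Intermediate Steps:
$q{\left(Y,s \right)} = 2 Y$
$V{\left(O,G \right)} = -56$ ($V{\left(O,G \right)} = \left(2 \cdot 0 + 4\right) \left(-14\right) = \left(0 + 4\right) \left(-14\right) = 4 \left(-14\right) = -56$)
$\frac{1}{553607 + V{\left(62,-580 \right)}} = \frac{1}{553607 - 56} = \frac{1}{553551}$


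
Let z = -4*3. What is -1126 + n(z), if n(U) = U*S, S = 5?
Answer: -1186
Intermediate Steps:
z = -12
n(U) = 5*U (n(U) = U*5 = 5*U)
-1126 + n(z) = -1126 + 5*(-12) = -1126 - 60 = -1186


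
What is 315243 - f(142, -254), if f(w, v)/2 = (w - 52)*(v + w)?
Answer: 335403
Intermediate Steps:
f(w, v) = 2*(-52 + w)*(v + w) (f(w, v) = 2*((w - 52)*(v + w)) = 2*((-52 + w)*(v + w)) = 2*(-52 + w)*(v + w))
315243 - f(142, -254) = 315243 - (-104*(-254) - 104*142 + 2*142² + 2*(-254)*142) = 315243 - (26416 - 14768 + 2*20164 - 72136) = 315243 - (26416 - 14768 + 40328 - 72136) = 315243 - 1*(-20160) = 315243 + 20160 = 335403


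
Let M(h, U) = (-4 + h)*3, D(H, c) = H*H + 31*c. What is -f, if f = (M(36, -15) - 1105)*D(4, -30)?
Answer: -922226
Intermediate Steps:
D(H, c) = H² + 31*c
M(h, U) = -12 + 3*h
f = 922226 (f = ((-12 + 3*36) - 1105)*(4² + 31*(-30)) = ((-12 + 108) - 1105)*(16 - 930) = (96 - 1105)*(-914) = -1009*(-914) = 922226)
-f = -1*922226 = -922226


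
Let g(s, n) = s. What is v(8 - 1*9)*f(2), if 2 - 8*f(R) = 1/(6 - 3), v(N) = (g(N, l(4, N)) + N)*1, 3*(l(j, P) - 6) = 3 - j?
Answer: -5/12 ≈ -0.41667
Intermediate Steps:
l(j, P) = 7 - j/3 (l(j, P) = 6 + (3 - j)/3 = 6 + (1 - j/3) = 7 - j/3)
v(N) = 2*N (v(N) = (N + N)*1 = (2*N)*1 = 2*N)
f(R) = 5/24 (f(R) = ¼ - 1/(8*(6 - 3)) = ¼ - ⅛/3 = ¼ - ⅛*⅓ = ¼ - 1/24 = 5/24)
v(8 - 1*9)*f(2) = (2*(8 - 1*9))*(5/24) = (2*(8 - 9))*(5/24) = (2*(-1))*(5/24) = -2*5/24 = -5/12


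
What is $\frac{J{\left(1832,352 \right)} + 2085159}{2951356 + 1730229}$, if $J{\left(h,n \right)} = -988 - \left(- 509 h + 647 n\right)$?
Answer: $\frac{557783}{936317} \approx 0.59572$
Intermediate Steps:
$J{\left(h,n \right)} = -988 - 647 n + 509 h$ ($J{\left(h,n \right)} = -988 + \left(- 647 n + 509 h\right) = -988 - 647 n + 509 h$)
$\frac{J{\left(1832,352 \right)} + 2085159}{2951356 + 1730229} = \frac{\left(-988 - 227744 + 509 \cdot 1832\right) + 2085159}{2951356 + 1730229} = \frac{\left(-988 - 227744 + 932488\right) + 2085159}{4681585} = \left(703756 + 2085159\right) \frac{1}{4681585} = 2788915 \cdot \frac{1}{4681585} = \frac{557783}{936317}$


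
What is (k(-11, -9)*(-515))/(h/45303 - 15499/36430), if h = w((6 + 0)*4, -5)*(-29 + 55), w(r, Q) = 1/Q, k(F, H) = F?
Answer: -9349449662850/702340633 ≈ -13312.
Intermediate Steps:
h = -26/5 (h = (-29 + 55)/(-5) = -1/5*26 = -26/5 ≈ -5.2000)
(k(-11, -9)*(-515))/(h/45303 - 15499/36430) = (-11*(-515))/(-26/5/45303 - 15499/36430) = 5665/(-26/5*1/45303 - 15499*1/36430) = 5665/(-26/226515 - 15499/36430) = 5665/(-702340633/1650388290) = 5665*(-1650388290/702340633) = -9349449662850/702340633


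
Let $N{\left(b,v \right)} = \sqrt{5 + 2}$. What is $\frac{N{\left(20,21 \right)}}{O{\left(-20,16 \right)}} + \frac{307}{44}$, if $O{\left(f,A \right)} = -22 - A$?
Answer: $\frac{307}{44} - \frac{\sqrt{7}}{38} \approx 6.9076$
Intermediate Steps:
$N{\left(b,v \right)} = \sqrt{7}$
$\frac{N{\left(20,21 \right)}}{O{\left(-20,16 \right)}} + \frac{307}{44} = \frac{\sqrt{7}}{-22 - 16} + \frac{307}{44} = \frac{\sqrt{7}}{-22 - 16} + 307 \cdot \frac{1}{44} = \frac{\sqrt{7}}{-38} + \frac{307}{44} = \sqrt{7} \left(- \frac{1}{38}\right) + \frac{307}{44} = - \frac{\sqrt{7}}{38} + \frac{307}{44} = \frac{307}{44} - \frac{\sqrt{7}}{38}$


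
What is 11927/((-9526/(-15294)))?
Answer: 91205769/4763 ≈ 19149.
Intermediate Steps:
11927/((-9526/(-15294))) = 11927/((-9526*(-1/15294))) = 11927/(4763/7647) = 11927*(7647/4763) = 91205769/4763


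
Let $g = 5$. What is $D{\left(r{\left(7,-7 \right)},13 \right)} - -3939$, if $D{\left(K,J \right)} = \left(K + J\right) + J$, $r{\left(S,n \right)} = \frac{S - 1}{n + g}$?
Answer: $3962$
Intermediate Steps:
$r{\left(S,n \right)} = \frac{-1 + S}{5 + n}$ ($r{\left(S,n \right)} = \frac{S - 1}{n + 5} = \frac{-1 + S}{5 + n}$)
$D{\left(K,J \right)} = K + 2 J$ ($D{\left(K,J \right)} = \left(J + K\right) + J = K + 2 J$)
$D{\left(r{\left(7,-7 \right)},13 \right)} - -3939 = \left(\frac{-1 + 7}{5 - 7} + 2 \cdot 13\right) - -3939 = \left(\frac{1}{-2} \cdot 6 + 26\right) + 3939 = \left(\left(- \frac{1}{2}\right) 6 + 26\right) + 3939 = \left(-3 + 26\right) + 3939 = 23 + 3939 = 3962$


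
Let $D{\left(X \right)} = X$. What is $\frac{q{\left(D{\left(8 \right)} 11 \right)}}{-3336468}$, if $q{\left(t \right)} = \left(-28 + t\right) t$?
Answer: $- \frac{440}{278039} \approx -0.0015825$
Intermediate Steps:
$q{\left(t \right)} = t \left(-28 + t\right)$
$\frac{q{\left(D{\left(8 \right)} 11 \right)}}{-3336468} = \frac{8 \cdot 11 \left(-28 + 8 \cdot 11\right)}{-3336468} = 88 \left(-28 + 88\right) \left(- \frac{1}{3336468}\right) = 88 \cdot 60 \left(- \frac{1}{3336468}\right) = 5280 \left(- \frac{1}{3336468}\right) = - \frac{440}{278039}$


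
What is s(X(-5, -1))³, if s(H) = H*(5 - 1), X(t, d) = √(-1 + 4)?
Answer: 192*√3 ≈ 332.55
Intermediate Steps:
X(t, d) = √3
s(H) = 4*H (s(H) = H*4 = 4*H)
s(X(-5, -1))³ = (4*√3)³ = 192*√3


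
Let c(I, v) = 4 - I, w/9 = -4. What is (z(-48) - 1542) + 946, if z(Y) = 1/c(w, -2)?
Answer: -23839/40 ≈ -595.97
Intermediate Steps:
w = -36 (w = 9*(-4) = -36)
z(Y) = 1/40 (z(Y) = 1/(4 - 1*(-36)) = 1/(4 + 36) = 1/40)
(z(-48) - 1542) + 946 = (1/40 - 1542) + 946 = -61679/40 + 946 = -23839/40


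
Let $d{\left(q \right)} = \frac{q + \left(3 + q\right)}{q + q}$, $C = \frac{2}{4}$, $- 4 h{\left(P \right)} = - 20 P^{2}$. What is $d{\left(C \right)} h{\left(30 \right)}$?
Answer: $18000$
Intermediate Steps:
$h{\left(P \right)} = 5 P^{2}$ ($h{\left(P \right)} = - \frac{\left(-20\right) P^{2}}{4} = 5 P^{2}$)
$C = \frac{1}{2}$ ($C = 2 \cdot \frac{1}{4} = \frac{1}{2} \approx 0.5$)
$d{\left(q \right)} = \frac{3 + 2 q}{2 q}$
$d{\left(C \right)} h{\left(30 \right)} = \frac{1}{\frac{1}{2}} \left(\frac{3}{2} + \frac{1}{2}\right) 5 \cdot 30^{2} = 2 \cdot 2 \cdot 5 \cdot 900 = 4 \cdot 4500 = 18000$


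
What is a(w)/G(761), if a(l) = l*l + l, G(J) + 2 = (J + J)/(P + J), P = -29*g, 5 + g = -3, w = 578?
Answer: -166159683/232 ≈ -7.1621e+5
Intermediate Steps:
g = -8 (g = -5 - 3 = -8)
P = 232 (P = -29*(-8) = 232)
G(J) = -2 + 2*J/(232 + J) (G(J) = -2 + (J + J)/(232 + J) = -2 + (2*J)/(232 + J) = -2 + 2*J/(232 + J))
a(l) = l + l**2 (a(l) = l**2 + l = l + l**2)
a(w)/G(761) = (578*(1 + 578))/((-464/(232 + 761))) = (578*579)/((-464/993)) = 334662/((-464*1/993)) = 334662/(-464/993) = 334662*(-993/464) = -166159683/232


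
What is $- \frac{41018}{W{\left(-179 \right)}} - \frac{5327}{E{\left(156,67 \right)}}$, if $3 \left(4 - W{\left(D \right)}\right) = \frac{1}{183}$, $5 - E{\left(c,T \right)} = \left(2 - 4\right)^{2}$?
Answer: $- \frac{34211647}{2195} \approx -15586.0$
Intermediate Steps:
$E{\left(c,T \right)} = 1$ ($E{\left(c,T \right)} = 5 - \left(2 - 4\right)^{2} = 5 - \left(-2\right)^{2} = 5 - 4 = 1$)
$W{\left(D \right)} = \frac{2195}{549}$ ($W{\left(D \right)} = 4 - \frac{1}{3 \cdot 183} = 4 - \frac{1}{549} = \frac{2195}{549}$)
$- \frac{41018}{W{\left(-179 \right)}} - \frac{5327}{E{\left(156,67 \right)}} = - \frac{41018}{\frac{2195}{549}} - \frac{5327}{1} = \left(-41018\right) \frac{549}{2195} - 5327 = - \frac{22518882}{2195} - 5327 = - \frac{34211647}{2195}$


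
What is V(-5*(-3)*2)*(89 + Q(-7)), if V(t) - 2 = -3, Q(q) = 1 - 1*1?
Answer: -89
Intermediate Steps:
Q(q) = 0 (Q(q) = 1 - 1 = 0)
V(t) = -1 (V(t) = 2 - 3 = -1)
V(-5*(-3)*2)*(89 + Q(-7)) = -(89 + 0) = -1*89 = -89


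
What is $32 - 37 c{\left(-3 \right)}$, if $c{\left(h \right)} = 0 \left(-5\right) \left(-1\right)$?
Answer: $32$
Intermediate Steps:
$c{\left(h \right)} = 0$ ($c{\left(h \right)} = 0 \left(-1\right) = 0$)
$32 - 37 c{\left(-3 \right)} = 32 - 0 = 32 + 0 = 32$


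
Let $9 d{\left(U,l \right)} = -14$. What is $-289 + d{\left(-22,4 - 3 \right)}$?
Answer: $- \frac{2615}{9} \approx -290.56$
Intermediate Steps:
$d{\left(U,l \right)} = - \frac{14}{9}$ ($d{\left(U,l \right)} = \frac{1}{9} \left(-14\right) = - \frac{14}{9}$)
$-289 + d{\left(-22,4 - 3 \right)} = -289 - \frac{14}{9} = - \frac{2615}{9}$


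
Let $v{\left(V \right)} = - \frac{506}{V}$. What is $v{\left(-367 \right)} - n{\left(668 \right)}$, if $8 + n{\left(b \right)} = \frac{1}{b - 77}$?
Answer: $\frac{2033855}{216897} \approx 9.3771$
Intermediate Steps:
$n{\left(b \right)} = -8 + \frac{1}{-77 + b}$ ($n{\left(b \right)} = -8 + \frac{1}{b - 77} = -8 + \frac{1}{-77 + b}$)
$v{\left(-367 \right)} - n{\left(668 \right)} = - \frac{506}{-367} - \frac{617 - 5344}{-77 + 668} = \left(-506\right) \left(- \frac{1}{367}\right) - \frac{617 - 5344}{591} = \frac{506}{367} - \frac{1}{591} \left(-4727\right) = \frac{506}{367} - - \frac{4727}{591} = \frac{506}{367} + \frac{4727}{591} = \frac{2033855}{216897}$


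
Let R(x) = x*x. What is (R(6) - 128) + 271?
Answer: 179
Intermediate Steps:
R(x) = x²
(R(6) - 128) + 271 = (6² - 128) + 271 = (36 - 128) + 271 = -92 + 271 = 179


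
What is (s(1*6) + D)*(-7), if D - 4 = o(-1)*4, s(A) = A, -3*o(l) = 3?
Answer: -42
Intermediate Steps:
o(l) = -1 (o(l) = -1/3*3 = -1)
D = 0 (D = 4 - 1*4 = 4 - 4 = 0)
(s(1*6) + D)*(-7) = (1*6 + 0)*(-7) = (6 + 0)*(-7) = 6*(-7) = -42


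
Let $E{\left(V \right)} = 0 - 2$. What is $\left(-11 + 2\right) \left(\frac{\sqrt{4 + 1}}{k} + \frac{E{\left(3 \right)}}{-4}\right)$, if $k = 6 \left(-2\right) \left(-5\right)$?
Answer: $- \frac{9}{2} - \frac{3 \sqrt{5}}{20} \approx -4.8354$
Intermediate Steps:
$E{\left(V \right)} = -2$
$k = 60$ ($k = \left(-12\right) \left(-5\right) = 60$)
$\left(-11 + 2\right) \left(\frac{\sqrt{4 + 1}}{k} + \frac{E{\left(3 \right)}}{-4}\right) = \left(-11 + 2\right) \left(\frac{\sqrt{4 + 1}}{60} - \frac{2}{-4}\right) = - 9 \left(\sqrt{5} \cdot \frac{1}{60} - - \frac{1}{2}\right) = - 9 \left(\frac{\sqrt{5}}{60} + \frac{1}{2}\right) = - 9 \left(\frac{1}{2} + \frac{\sqrt{5}}{60}\right) = - \frac{9}{2} - \frac{3 \sqrt{5}}{20}$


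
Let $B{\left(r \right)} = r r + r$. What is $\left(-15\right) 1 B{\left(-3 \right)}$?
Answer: $-90$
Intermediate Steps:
$B{\left(r \right)} = r + r^{2}$ ($B{\left(r \right)} = r^{2} + r = r + r^{2}$)
$\left(-15\right) 1 B{\left(-3 \right)} = \left(-15\right) 1 \left(- 3 \left(1 - 3\right)\right) = - 15 \left(\left(-3\right) \left(-2\right)\right) = \left(-15\right) 6 = -90$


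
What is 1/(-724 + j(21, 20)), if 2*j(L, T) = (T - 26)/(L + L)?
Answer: -14/10137 ≈ -0.0013811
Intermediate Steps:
j(L, T) = (-26 + T)/(4*L) (j(L, T) = ((T - 26)/(L + L))/2 = ((-26 + T)/((2*L)))/2 = ((-26 + T)*(1/(2*L)))/2 = ((-26 + T)/(2*L))/2 = (-26 + T)/(4*L))
1/(-724 + j(21, 20)) = 1/(-724 + (1/4)*(-26 + 20)/21) = 1/(-724 + (1/4)*(1/21)*(-6)) = 1/(-724 - 1/14) = 1/(-10137/14) = -14/10137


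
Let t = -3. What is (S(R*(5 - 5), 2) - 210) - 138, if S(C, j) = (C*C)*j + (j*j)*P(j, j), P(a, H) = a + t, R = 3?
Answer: -352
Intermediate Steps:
P(a, H) = -3 + a (P(a, H) = a - 3 = -3 + a)
S(C, j) = j*C² + j²*(-3 + j) (S(C, j) = (C*C)*j + (j*j)*(-3 + j) = C²*j + j²*(-3 + j) = j*C² + j²*(-3 + j))
(S(R*(5 - 5), 2) - 210) - 138 = (2*((3*(5 - 5))² + 2*(-3 + 2)) - 210) - 138 = (2*((3*0)² + 2*(-1)) - 210) - 138 = (2*(0² - 2) - 210) - 138 = (2*(0 - 2) - 210) - 138 = (2*(-2) - 210) - 138 = (-4 - 210) - 138 = -214 - 138 = -352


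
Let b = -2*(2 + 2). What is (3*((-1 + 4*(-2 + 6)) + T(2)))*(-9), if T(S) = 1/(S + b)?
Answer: -801/2 ≈ -400.50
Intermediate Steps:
b = -8 (b = -2*4 = -8)
T(S) = 1/(-8 + S) (T(S) = 1/(S - 8) = 1/(-8 + S))
(3*((-1 + 4*(-2 + 6)) + T(2)))*(-9) = (3*((-1 + 4*(-2 + 6)) + 1/(-8 + 2)))*(-9) = (3*((-1 + 4*4) + 1/(-6)))*(-9) = (3*((-1 + 16) - 1/6))*(-9) = (3*(15 - 1/6))*(-9) = (3*(89/6))*(-9) = (89/2)*(-9) = -801/2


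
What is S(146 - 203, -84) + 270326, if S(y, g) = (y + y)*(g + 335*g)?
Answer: 3487862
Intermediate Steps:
S(y, g) = 672*g*y (S(y, g) = (2*y)*(336*g) = 672*g*y)
S(146 - 203, -84) + 270326 = 672*(-84)*(146 - 203) + 270326 = 672*(-84)*(-57) + 270326 = 3217536 + 270326 = 3487862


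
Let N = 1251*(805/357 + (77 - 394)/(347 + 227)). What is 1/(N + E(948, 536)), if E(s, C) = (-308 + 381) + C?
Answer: 9758/26727153 ≈ 0.00036510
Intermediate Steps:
E(s, C) = 73 + C
N = 20784531/9758 (N = 1251*(805*(1/357) - 317/574) = 1251*(115/51 - 317*1/574) = 1251*(115/51 - 317/574) = 1251*(49843/29274) = 20784531/9758 ≈ 2130.0)
1/(N + E(948, 536)) = 1/(20784531/9758 + (73 + 536)) = 1/(20784531/9758 + 609) = 1/(26727153/9758) = 9758/26727153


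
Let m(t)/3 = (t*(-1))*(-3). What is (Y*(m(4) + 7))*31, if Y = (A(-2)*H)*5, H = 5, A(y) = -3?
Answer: -99975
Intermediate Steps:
m(t) = 9*t (m(t) = 3*((t*(-1))*(-3)) = 3*(-t*(-3)) = 3*(3*t) = 9*t)
Y = -75 (Y = -3*5*5 = -15*5 = -75)
(Y*(m(4) + 7))*31 = -75*(9*4 + 7)*31 = -75*(36 + 7)*31 = -75*43*31 = -3225*31 = -99975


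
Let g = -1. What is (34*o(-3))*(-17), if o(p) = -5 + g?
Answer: 3468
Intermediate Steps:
o(p) = -6 (o(p) = -5 - 1 = -6)
(34*o(-3))*(-17) = (34*(-6))*(-17) = -204*(-17) = 3468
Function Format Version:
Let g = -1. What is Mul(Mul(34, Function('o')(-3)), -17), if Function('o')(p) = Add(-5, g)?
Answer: 3468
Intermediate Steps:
Function('o')(p) = -6 (Function('o')(p) = Add(-5, -1) = -6)
Mul(Mul(34, Function('o')(-3)), -17) = Mul(Mul(34, -6), -17) = Mul(-204, -17) = 3468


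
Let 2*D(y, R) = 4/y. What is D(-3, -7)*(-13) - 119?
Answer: -331/3 ≈ -110.33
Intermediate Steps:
D(y, R) = 2/y (D(y, R) = (4/y)/2 = 2/y)
D(-3, -7)*(-13) - 119 = (2/(-3))*(-13) - 119 = (2*(-⅓))*(-13) - 119 = -⅔*(-13) - 119 = 26/3 - 119 = -331/3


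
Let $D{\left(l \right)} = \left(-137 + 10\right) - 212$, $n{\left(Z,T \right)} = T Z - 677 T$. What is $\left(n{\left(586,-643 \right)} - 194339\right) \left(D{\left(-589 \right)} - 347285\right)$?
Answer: $47216377424$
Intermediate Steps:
$n{\left(Z,T \right)} = - 677 T + T Z$
$D{\left(l \right)} = -339$ ($D{\left(l \right)} = -127 - 212 = -339$)
$\left(n{\left(586,-643 \right)} - 194339\right) \left(D{\left(-589 \right)} - 347285\right) = \left(- 643 \left(-677 + 586\right) - 194339\right) \left(-339 - 347285\right) = \left(\left(-643\right) \left(-91\right) - 194339\right) \left(-347624\right) = \left(58513 - 194339\right) \left(-347624\right) = \left(-135826\right) \left(-347624\right) = 47216377424$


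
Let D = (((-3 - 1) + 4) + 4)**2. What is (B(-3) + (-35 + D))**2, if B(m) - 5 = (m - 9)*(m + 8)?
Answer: 5476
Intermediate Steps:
B(m) = 5 + (-9 + m)*(8 + m) (B(m) = 5 + (m - 9)*(m + 8) = 5 + (-9 + m)*(8 + m))
D = 16 (D = ((-4 + 4) + 4)**2 = (0 + 4)**2 = 4**2 = 16)
(B(-3) + (-35 + D))**2 = ((-67 + (-3)**2 - 1*(-3)) + (-35 + 16))**2 = ((-67 + 9 + 3) - 19)**2 = (-55 - 19)**2 = (-74)**2 = 5476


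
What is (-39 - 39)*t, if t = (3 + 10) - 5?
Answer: -624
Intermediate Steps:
t = 8 (t = 13 - 5 = 8)
(-39 - 39)*t = (-39 - 39)*8 = -78*8 = -624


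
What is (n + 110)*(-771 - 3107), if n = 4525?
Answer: -17974530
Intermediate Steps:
(n + 110)*(-771 - 3107) = (4525 + 110)*(-771 - 3107) = 4635*(-3878) = -17974530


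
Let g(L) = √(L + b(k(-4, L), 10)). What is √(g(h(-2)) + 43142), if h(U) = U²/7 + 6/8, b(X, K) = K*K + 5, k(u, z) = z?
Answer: √(8455832 + 14*√20839)/14 ≈ 207.73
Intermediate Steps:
b(X, K) = 5 + K² (b(X, K) = K² + 5 = 5 + K²)
h(U) = ¾ + U²/7 (h(U) = U²*(⅐) + 6*(⅛) = U²/7 + ¾ = ¾ + U²/7)
g(L) = √(105 + L) (g(L) = √(L + (5 + 10²)) = √(L + (5 + 100)) = √(L + 105) = √(105 + L))
√(g(h(-2)) + 43142) = √(√(105 + (¾ + (⅐)*(-2)²)) + 43142) = √(√(105 + (¾ + (⅐)*4)) + 43142) = √(√(105 + (¾ + 4/7)) + 43142) = √(√(105 + 37/28) + 43142) = √(√(2977/28) + 43142) = √(√20839/14 + 43142) = √(43142 + √20839/14)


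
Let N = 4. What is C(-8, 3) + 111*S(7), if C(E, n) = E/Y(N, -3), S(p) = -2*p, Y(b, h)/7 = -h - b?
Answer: -10870/7 ≈ -1552.9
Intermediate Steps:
Y(b, h) = -7*b - 7*h (Y(b, h) = 7*(-h - b) = 7*(-b - h) = -7*b - 7*h)
C(E, n) = -E/7 (C(E, n) = E/(-7*4 - 7*(-3)) = E/(-28 + 21) = E/(-7) = E*(-⅐) = -E/7)
C(-8, 3) + 111*S(7) = -⅐*(-8) + 111*(-2*7) = 8/7 + 111*(-14) = 8/7 - 1554 = -10870/7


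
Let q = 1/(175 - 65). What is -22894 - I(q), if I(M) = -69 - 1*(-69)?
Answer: -22894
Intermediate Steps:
q = 1/110 ≈ 0.0090909
I(M) = 0 (I(M) = -69 + 69 = 0)
-22894 - I(q) = -22894 - 1*0 = -22894 + 0 = -22894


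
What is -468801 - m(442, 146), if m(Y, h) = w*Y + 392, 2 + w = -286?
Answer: -341897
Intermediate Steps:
w = -288 (w = -2 - 286 = -288)
m(Y, h) = 392 - 288*Y (m(Y, h) = -288*Y + 392 = 392 - 288*Y)
-468801 - m(442, 146) = -468801 - (392 - 288*442) = -468801 - (392 - 127296) = -468801 - 1*(-126904) = -468801 + 126904 = -341897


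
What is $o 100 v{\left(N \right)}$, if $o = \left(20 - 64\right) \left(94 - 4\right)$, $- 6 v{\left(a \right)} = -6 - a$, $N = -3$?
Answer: $-198000$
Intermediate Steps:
$v{\left(a \right)} = 1 + \frac{a}{6}$ ($v{\left(a \right)} = - \frac{-6 - a}{6} = 1 + \frac{a}{6}$)
$o = -3960$ ($o = \left(-44\right) 90 = -3960$)
$o 100 v{\left(N \right)} = \left(-3960\right) 100 \left(1 + \frac{1}{6} \left(-3\right)\right) = - 396000 \left(1 - \frac{1}{2}\right) = \left(-396000\right) \frac{1}{2} = -198000$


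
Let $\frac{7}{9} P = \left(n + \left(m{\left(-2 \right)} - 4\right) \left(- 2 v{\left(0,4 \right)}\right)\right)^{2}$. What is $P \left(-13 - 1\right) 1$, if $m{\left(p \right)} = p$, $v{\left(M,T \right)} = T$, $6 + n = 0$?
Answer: $-31752$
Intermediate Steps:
$n = -6$ ($n = -6 + 0 = -6$)
$P = 2268$ ($P = \frac{9 \left(-6 + \left(-2 - 4\right) \left(\left(-2\right) 4\right)\right)^{2}}{7} = \frac{9 \left(-6 - -48\right)^{2}}{7} = \frac{9 \left(-6 + 48\right)^{2}}{7} = \frac{9 \cdot 42^{2}}{7} = \frac{9}{7} \cdot 1764 = 2268$)
$P \left(-13 - 1\right) 1 = 2268 \left(-13 - 1\right) 1 = 2268 \left(\left(-14\right) 1\right) = 2268 \left(-14\right) = -31752$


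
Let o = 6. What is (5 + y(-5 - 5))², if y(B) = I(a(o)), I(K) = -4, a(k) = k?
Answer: 1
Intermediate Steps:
y(B) = -4
(5 + y(-5 - 5))² = (5 - 4)² = 1² = 1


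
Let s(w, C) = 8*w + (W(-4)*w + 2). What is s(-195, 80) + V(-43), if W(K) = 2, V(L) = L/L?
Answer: -1947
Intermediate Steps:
V(L) = 1
s(w, C) = 2 + 10*w (s(w, C) = 8*w + (2*w + 2) = 8*w + (2 + 2*w) = 2 + 10*w)
s(-195, 80) + V(-43) = (2 + 10*(-195)) + 1 = (2 - 1950) + 1 = -1948 + 1 = -1947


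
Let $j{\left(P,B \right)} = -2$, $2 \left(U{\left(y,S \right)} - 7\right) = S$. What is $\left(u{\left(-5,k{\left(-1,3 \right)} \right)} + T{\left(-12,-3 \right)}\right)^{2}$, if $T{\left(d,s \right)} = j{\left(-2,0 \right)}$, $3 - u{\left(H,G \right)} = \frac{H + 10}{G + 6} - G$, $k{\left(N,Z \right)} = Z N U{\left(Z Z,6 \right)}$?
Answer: $\frac{477481}{576} \approx 828.96$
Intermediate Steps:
$U{\left(y,S \right)} = 7 + \frac{S}{2}$
$k{\left(N,Z \right)} = 10 N Z$ ($k{\left(N,Z \right)} = Z N \left(7 + \frac{1}{2} \cdot 6\right) = N Z \left(7 + 3\right) = N Z 10 = 10 N Z$)
$u{\left(H,G \right)} = 3 + G - \frac{10 + H}{6 + G}$ ($u{\left(H,G \right)} = 3 - \left(\frac{H + 10}{G + 6} - G\right) = 3 - \left(\frac{10 + H}{6 + G} - G\right) = 3 - \left(- G + \frac{10 + H}{6 + G}\right) = 3 + \left(G - \frac{10 + H}{6 + G}\right) = 3 + G - \frac{10 + H}{6 + G}$)
$T{\left(d,s \right)} = -2$
$\left(u{\left(-5,k{\left(-1,3 \right)} \right)} + T{\left(-12,-3 \right)}\right)^{2} = \left(\frac{8 + \left(10 \left(-1\right) 3\right)^{2} - -5 + 9 \cdot 10 \left(-1\right) 3}{6 + 10 \left(-1\right) 3} - 2\right)^{2} = \left(\frac{8 + \left(-30\right)^{2} + 5 + 9 \left(-30\right)}{6 - 30} - 2\right)^{2} = \left(\frac{8 + 900 + 5 - 270}{-24} - 2\right)^{2} = \left(\left(- \frac{1}{24}\right) 643 - 2\right)^{2} = \left(- \frac{643}{24} - 2\right)^{2} = \left(- \frac{691}{24}\right)^{2} = \frac{477481}{576}$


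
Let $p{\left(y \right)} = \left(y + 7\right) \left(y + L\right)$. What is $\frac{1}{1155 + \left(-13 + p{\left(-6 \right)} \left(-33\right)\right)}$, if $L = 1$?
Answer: $\frac{1}{1307} \approx 0.00076511$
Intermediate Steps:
$p{\left(y \right)} = \left(1 + y\right) \left(7 + y\right)$ ($p{\left(y \right)} = \left(y + 7\right) \left(y + 1\right) = \left(7 + y\right) \left(1 + y\right) = \left(1 + y\right) \left(7 + y\right)$)
$\frac{1}{1155 + \left(-13 + p{\left(-6 \right)} \left(-33\right)\right)} = \frac{1}{1155 - \left(13 - \left(7 + \left(-6\right)^{2} + 8 \left(-6\right)\right) \left(-33\right)\right)} = \frac{1}{1155 - \left(13 - \left(7 + 36 - 48\right) \left(-33\right)\right)} = \frac{1}{1155 - -152} = \frac{1}{1155 + \left(-13 + 165\right)} = \frac{1}{1155 + 152} = \frac{1}{1307}$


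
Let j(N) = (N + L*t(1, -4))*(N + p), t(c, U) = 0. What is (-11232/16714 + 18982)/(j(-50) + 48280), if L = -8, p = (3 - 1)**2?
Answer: 79313479/211348530 ≈ 0.37527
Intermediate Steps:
p = 4 (p = 2**2 = 4)
j(N) = N*(4 + N) (j(N) = (N - 8*0)*(N + 4) = (N + 0)*(4 + N) = N*(4 + N))
(-11232/16714 + 18982)/(j(-50) + 48280) = (-11232/16714 + 18982)/(-50*(4 - 50) + 48280) = (-11232*1/16714 + 18982)/(-50*(-46) + 48280) = (-5616/8357 + 18982)/(2300 + 48280) = (158626958/8357)/50580 = (158626958/8357)*(1/50580) = 79313479/211348530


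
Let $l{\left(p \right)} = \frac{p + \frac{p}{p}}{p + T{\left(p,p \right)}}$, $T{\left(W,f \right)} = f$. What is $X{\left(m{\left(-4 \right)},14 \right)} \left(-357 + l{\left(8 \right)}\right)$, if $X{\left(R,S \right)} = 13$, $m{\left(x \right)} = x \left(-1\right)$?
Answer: $- \frac{74139}{16} \approx -4633.7$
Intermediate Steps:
$m{\left(x \right)} = - x$
$l{\left(p \right)} = \frac{1 + p}{2 p}$ ($l{\left(p \right)} = \frac{p + \frac{p}{p}}{p + p} = \frac{p + 1}{2 p} = \left(1 + p\right) \frac{1}{2 p} = \frac{1 + p}{2 p}$)
$X{\left(m{\left(-4 \right)},14 \right)} \left(-357 + l{\left(8 \right)}\right) = 13 \left(-357 + \frac{1 + 8}{2 \cdot 8}\right) = 13 \left(-357 + \frac{1}{2} \cdot \frac{1}{8} \cdot 9\right) = 13 \left(-357 + \frac{9}{16}\right) = 13 \left(- \frac{5703}{16}\right) = - \frac{74139}{16}$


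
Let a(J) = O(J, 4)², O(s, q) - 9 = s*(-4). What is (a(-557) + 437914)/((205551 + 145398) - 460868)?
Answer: -5442083/109919 ≈ -49.510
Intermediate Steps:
O(s, q) = 9 - 4*s (O(s, q) = 9 + s*(-4) = 9 - 4*s)
a(J) = (9 - 4*J)²
(a(-557) + 437914)/((205551 + 145398) - 460868) = ((-9 + 4*(-557))² + 437914)/((205551 + 145398) - 460868) = ((-9 - 2228)² + 437914)/(350949 - 460868) = ((-2237)² + 437914)/(-109919) = (5004169 + 437914)*(-1/109919) = 5442083*(-1/109919) = -5442083/109919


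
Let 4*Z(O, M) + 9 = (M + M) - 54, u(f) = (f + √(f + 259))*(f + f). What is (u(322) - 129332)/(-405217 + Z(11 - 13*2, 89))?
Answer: -104048/540251 - 2576*√581/1620753 ≈ -0.23090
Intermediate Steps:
u(f) = 2*f*(f + √(259 + f)) (u(f) = (f + √(259 + f))*(2*f) = 2*f*(f + √(259 + f)))
Z(O, M) = -63/4 + M/2 (Z(O, M) = -9/4 + ((M + M) - 54)/4 = -9/4 + (2*M - 54)/4 = -9/4 + (-54 + 2*M)/4 = -9/4 + (-27/2 + M/2) = -63/4 + M/2)
(u(322) - 129332)/(-405217 + Z(11 - 13*2, 89)) = (2*322*(322 + √(259 + 322)) - 129332)/(-405217 + (-63/4 + (½)*89)) = (2*322*(322 + √581) - 129332)/(-405217 + (-63/4 + 89/2)) = ((207368 + 644*√581) - 129332)/(-405217 + 115/4) = (78036 + 644*√581)/(-1620753/4) = (78036 + 644*√581)*(-4/1620753) = -104048/540251 - 2576*√581/1620753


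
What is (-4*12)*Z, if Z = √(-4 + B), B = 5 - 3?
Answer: -48*I*√2 ≈ -67.882*I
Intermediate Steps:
B = 2
Z = I*√2 (Z = √(-4 + 2) = √(-2) = I*√2 ≈ 1.4142*I)
(-4*12)*Z = (-4*12)*(I*√2) = -48*I*√2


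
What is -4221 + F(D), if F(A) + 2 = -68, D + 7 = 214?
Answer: -4291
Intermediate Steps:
D = 207 (D = -7 + 214 = 207)
F(A) = -70 (F(A) = -2 - 68 = -70)
-4221 + F(D) = -4221 - 70 = -4291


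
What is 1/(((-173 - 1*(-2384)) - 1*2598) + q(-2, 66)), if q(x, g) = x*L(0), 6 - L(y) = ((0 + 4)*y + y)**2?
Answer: -1/399 ≈ -0.0025063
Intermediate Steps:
L(y) = 6 - 25*y**2 (L(y) = 6 - ((0 + 4)*y + y)**2 = 6 - (4*y + y)**2 = 6 - (5*y)**2 = 6 - 25*y**2)
q(x, g) = 6*x (q(x, g) = x*(6 - 25*0**2) = x*(6 - 25*0) = x*(6 + 0) = x*6 = 6*x)
1/(((-173 - 1*(-2384)) - 1*2598) + q(-2, 66)) = 1/(((-173 - 1*(-2384)) - 1*2598) + 6*(-2)) = 1/(((-173 + 2384) - 2598) - 12) = 1/((2211 - 2598) - 12) = 1/(-387 - 12) = 1/(-399) = -1/399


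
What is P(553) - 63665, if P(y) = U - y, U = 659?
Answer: -63559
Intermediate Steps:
P(y) = 659 - y
P(553) - 63665 = (659 - 1*553) - 63665 = (659 - 553) - 63665 = 106 - 63665 = -63559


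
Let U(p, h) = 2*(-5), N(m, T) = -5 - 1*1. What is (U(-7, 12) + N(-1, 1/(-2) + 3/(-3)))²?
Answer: 256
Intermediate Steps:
N(m, T) = -6 (N(m, T) = -5 - 1 = -6)
U(p, h) = -10
(U(-7, 12) + N(-1, 1/(-2) + 3/(-3)))² = (-10 - 6)² = (-16)² = 256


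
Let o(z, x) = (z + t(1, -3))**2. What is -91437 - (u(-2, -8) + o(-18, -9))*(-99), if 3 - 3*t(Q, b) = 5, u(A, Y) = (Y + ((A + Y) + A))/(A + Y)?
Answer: -56743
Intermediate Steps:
u(A, Y) = (2*A + 2*Y)/(A + Y) (u(A, Y) = (Y + (Y + 2*A))/(A + Y) = (2*A + 2*Y)/(A + Y))
t(Q, b) = -2/3 (t(Q, b) = 1 - 1/3*5 = 1 - 5/3 = -2/3)
o(z, x) = (-2/3 + z)**2 (o(z, x) = (z - 2/3)**2 = (-2/3 + z)**2)
-91437 - (u(-2, -8) + o(-18, -9))*(-99) = -91437 - (2 + (-2 + 3*(-18))**2/9)*(-99) = -91437 - (2 + (-2 - 54)**2/9)*(-99) = -91437 - (2 + (1/9)*(-56)**2)*(-99) = -91437 - (2 + (1/9)*3136)*(-99) = -91437 - (2 + 3136/9)*(-99) = -91437 - 3154*(-99)/9 = -91437 - 1*(-34694) = -91437 + 34694 = -56743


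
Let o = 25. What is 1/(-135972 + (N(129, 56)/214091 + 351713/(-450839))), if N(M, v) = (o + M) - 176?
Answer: -96520572349/13124170571944569 ≈ -7.3544e-6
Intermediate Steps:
N(M, v) = -151 + M (N(M, v) = (25 + M) - 176 = -151 + M)
1/(-135972 + (N(129, 56)/214091 + 351713/(-450839))) = 1/(-135972 + ((-151 + 129)/214091 + 351713/(-450839))) = 1/(-135972 + (-22*1/214091 + 351713*(-1/450839))) = 1/(-135972 + (-22/214091 - 351713/450839)) = 1/(-135972 - 75308506341/96520572349) = 1/(-13124170571944569/96520572349) = -96520572349/13124170571944569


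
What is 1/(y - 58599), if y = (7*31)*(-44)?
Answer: -1/68147 ≈ -1.4674e-5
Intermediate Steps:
y = -9548 (y = 217*(-44) = -9548)
1/(y - 58599) = 1/(-9548 - 58599) = 1/(-68147) = -1/68147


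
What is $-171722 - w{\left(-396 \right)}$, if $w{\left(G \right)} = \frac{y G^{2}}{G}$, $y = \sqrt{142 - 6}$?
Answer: $-171722 + 792 \sqrt{34} \approx -1.671 \cdot 10^{5}$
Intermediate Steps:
$y = 2 \sqrt{34}$ ($y = \sqrt{136} = 2 \sqrt{34} \approx 11.662$)
$w{\left(G \right)} = 2 G \sqrt{34}$ ($w{\left(G \right)} = \frac{2 \sqrt{34} G^{2}}{G} = 2 G \sqrt{34}$)
$-171722 - w{\left(-396 \right)} = -171722 - 2 \left(-396\right) \sqrt{34} = -171722 - - 792 \sqrt{34} = -171722 + 792 \sqrt{34}$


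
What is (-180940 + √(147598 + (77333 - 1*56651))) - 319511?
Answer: -500451 + 2*√42070 ≈ -5.0004e+5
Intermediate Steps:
(-180940 + √(147598 + (77333 - 1*56651))) - 319511 = (-180940 + √(147598 + (77333 - 56651))) - 319511 = (-180940 + √(147598 + 20682)) - 319511 = (-180940 + √168280) - 319511 = (-180940 + 2*√42070) - 319511 = -500451 + 2*√42070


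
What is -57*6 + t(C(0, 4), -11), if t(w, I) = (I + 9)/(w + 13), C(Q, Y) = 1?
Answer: -2395/7 ≈ -342.14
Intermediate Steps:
t(w, I) = (9 + I)/(13 + w)
-57*6 + t(C(0, 4), -11) = -57*6 + (9 - 11)/(13 + 1) = -342 - 2/14 = -342 + (1/14)*(-2) = -342 - 1/7 = -2395/7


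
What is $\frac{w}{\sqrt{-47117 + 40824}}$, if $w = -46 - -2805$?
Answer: $- \frac{89 i \sqrt{6293}}{203} \approx - 34.779 i$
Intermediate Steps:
$w = 2759$ ($w = -46 + 2805 = 2759$)
$\frac{w}{\sqrt{-47117 + 40824}} = \frac{2759}{\sqrt{-47117 + 40824}} = \frac{2759}{\sqrt{-6293}} = \frac{2759}{i \sqrt{6293}} = 2759 \left(- \frac{i \sqrt{6293}}{6293}\right) = - \frac{89 i \sqrt{6293}}{203}$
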